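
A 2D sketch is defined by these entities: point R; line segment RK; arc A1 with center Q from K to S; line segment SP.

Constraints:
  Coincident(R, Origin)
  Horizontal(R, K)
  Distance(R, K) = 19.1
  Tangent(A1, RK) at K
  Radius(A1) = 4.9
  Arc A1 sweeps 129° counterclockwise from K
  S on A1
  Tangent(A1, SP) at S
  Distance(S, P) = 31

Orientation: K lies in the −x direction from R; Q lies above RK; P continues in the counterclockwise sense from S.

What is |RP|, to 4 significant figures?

47.33

R is at the origin; RK is horizontal with |RK| = 19.1 and K on the −x side, so K = (-19.10, 0.000). Since A1 is tangent to RK there, QK ⟂ RK, so Q = K + (0, 4.9) = (-19.10, 4.900). On A1, K sits at bearing -90° from Q; a 129° counterclockwise sweep puts S at bearing 39°, so S = Q + 4.9·(cos 39°, sin 39°) = (-15.29, 7.984). The tangent condition forces QS to be normal to SP, so SP runs along (−sin 39°, cos 39°); with |SP| = 31.0, P = (-34.80, 32.08). Then |RP| = |P − R| = 47.33.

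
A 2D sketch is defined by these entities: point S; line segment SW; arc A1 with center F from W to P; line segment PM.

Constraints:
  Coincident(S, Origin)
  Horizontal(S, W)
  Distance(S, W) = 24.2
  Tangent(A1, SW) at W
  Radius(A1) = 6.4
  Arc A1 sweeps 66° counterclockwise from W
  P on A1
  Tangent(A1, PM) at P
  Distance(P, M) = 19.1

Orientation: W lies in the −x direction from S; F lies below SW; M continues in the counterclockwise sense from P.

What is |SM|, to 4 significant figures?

43.37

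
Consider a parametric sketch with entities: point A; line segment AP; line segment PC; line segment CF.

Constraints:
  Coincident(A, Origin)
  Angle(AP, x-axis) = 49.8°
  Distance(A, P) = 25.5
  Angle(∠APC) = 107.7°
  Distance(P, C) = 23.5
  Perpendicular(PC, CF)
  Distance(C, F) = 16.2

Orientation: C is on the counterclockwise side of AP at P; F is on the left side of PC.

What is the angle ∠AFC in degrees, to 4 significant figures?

104.5°

∠APC = 107.7°, so PC runs at 49.8° + (180° − 107.7°) = 122.1° from the x-axis; with |PC| = 23.5, C = P + 23.5·(cos 122.1°, sin 122.1°) = (3.971, 39.38). The perpendicularity gives CF at right angles to PC; with |CF| = 16.2 on the left of PC, F = C + 16.2·(-0.8471, -0.5314) = (-9.752, 30.78). Then cos ∠AFC = FA·FC / (|FA||FC|), giving 104.5°.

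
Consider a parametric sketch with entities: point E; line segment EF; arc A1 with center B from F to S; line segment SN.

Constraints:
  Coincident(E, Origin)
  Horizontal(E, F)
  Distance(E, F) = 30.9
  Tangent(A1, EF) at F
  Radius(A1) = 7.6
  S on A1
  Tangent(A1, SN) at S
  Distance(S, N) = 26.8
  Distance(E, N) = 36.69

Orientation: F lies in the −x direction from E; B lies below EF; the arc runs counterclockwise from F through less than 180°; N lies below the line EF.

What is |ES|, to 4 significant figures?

38.57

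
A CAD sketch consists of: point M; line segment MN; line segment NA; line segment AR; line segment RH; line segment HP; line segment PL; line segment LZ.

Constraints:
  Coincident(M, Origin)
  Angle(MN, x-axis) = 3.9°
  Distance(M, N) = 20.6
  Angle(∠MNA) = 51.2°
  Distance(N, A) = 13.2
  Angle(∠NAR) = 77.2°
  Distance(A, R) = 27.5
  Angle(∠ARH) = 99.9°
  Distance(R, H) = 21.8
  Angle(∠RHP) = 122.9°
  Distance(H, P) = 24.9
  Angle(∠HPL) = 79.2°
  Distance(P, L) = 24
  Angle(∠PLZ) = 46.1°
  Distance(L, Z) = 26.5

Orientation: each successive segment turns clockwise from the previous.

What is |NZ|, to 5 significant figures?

25.581

∠HPL = 79.2° gives PL at -105.70° from the x-axis; with |PL| = 24.0, L = (26.168, 2.9089). ∠PLZ = 46.1° gives LZ at 120.40° from the x-axis; with |LZ| = 26.5, Z = (12.758, 25.765). Then |NZ| = |Z − N| = 25.581.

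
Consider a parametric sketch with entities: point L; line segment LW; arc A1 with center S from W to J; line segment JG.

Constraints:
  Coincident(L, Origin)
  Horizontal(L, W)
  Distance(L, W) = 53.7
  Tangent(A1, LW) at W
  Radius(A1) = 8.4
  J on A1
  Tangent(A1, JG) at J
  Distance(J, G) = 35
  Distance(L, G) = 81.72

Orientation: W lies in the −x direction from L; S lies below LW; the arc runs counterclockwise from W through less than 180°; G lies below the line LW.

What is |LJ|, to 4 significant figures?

62.07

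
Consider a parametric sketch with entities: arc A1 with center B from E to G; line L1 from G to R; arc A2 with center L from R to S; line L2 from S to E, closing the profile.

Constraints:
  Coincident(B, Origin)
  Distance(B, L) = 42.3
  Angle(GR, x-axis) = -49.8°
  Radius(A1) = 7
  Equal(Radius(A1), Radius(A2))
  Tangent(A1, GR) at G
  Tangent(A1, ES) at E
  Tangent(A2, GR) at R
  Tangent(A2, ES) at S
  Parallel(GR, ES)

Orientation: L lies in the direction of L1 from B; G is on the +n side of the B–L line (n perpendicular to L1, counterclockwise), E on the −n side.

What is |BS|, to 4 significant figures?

42.88

Tangency of A1 to both parallel lines with radius 7.0 puts G and E at B ± 7.0·n: G = (5.347, 4.518), E = (-5.347, -4.518). Equal radii place R and S the same way about L: R = L + 7.0·n = (32.65, -27.79), S = L − 7.0·n = (21.96, -36.83). Then |BS| = |S − B| = 42.88.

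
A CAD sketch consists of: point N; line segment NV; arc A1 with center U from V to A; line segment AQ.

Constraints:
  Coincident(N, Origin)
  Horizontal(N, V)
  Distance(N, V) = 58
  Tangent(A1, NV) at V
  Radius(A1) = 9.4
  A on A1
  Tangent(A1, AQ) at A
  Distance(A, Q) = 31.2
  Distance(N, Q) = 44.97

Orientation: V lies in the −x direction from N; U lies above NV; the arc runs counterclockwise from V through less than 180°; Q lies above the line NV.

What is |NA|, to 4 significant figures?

50.30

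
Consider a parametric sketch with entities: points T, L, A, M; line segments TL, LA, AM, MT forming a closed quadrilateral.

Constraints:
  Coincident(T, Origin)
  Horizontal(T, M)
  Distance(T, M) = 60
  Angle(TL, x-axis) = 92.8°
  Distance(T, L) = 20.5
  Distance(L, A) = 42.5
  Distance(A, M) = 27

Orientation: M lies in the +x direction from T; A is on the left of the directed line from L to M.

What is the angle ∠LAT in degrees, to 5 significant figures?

26.454°

T is at the origin; TM is horizontal with |TM| = 60.0 and M in +x, so M = (60.0, 0). TL runs at 92.8° with |TL| = 20.5, so L = (-1.0014, 20.476). A is determined by |LA| = 42.5 and |AM| = 27.0 together: it lies at the intersection of circle(L, 42.5) and circle(M, 27.0). With |LM| = 64.346, the foot of the radical line on LM is 40.544 from L and the perpendicular offset is √(42.5² − 40.544²) = 12.746. Taking the left-of-LM solution: A = (41.491, 19.657).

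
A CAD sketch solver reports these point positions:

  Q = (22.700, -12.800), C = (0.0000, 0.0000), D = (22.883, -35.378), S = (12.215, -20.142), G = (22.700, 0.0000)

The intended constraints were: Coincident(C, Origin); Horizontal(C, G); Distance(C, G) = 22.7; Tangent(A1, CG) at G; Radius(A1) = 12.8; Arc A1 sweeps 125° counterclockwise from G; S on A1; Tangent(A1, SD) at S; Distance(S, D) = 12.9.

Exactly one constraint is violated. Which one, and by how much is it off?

Distance(S, D) = 12.9 — off by 5.70.

C = (0.00, 0.00) ✓; C.y = 0.00, G.y = 0.00 ✓; |CG| = 22.70 ✓; ∠(QG, GC) = 90.00° ✓; |QG| = 12.80 ✓; bearing(Q→S) − bearing(Q→G) = 125.0° ✓; |QS| = 12.80 ✓; ∠(QS, SD) = 90.00° ✓; |SD| = 18.60 ✗.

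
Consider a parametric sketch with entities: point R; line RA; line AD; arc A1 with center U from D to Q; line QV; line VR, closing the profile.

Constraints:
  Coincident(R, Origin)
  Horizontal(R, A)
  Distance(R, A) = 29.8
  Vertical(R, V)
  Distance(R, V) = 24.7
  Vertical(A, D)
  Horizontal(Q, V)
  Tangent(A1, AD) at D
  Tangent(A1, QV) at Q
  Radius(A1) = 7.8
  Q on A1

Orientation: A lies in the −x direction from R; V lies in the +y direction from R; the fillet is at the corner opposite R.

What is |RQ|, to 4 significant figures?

33.08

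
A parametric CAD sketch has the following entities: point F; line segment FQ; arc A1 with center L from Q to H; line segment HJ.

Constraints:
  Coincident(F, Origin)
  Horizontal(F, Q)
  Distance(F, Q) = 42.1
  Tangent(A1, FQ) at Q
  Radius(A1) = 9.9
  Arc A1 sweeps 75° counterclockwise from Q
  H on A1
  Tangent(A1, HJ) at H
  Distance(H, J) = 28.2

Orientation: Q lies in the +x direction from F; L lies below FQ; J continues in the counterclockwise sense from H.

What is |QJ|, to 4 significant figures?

38.47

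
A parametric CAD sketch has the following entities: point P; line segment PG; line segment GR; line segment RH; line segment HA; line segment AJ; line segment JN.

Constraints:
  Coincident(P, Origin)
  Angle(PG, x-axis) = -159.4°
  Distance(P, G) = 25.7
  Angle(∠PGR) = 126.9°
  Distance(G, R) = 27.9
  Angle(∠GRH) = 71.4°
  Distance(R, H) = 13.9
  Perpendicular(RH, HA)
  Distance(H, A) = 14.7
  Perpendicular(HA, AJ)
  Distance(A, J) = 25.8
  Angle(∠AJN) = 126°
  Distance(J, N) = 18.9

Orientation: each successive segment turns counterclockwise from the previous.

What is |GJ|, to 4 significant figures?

23.88

P is at the origin; PG runs at -159.4° with length 25.7, so G = (-24.06, -9.042). ∠PGR = 126.9° gives GR at -106.3° from the x-axis; with |GR| = 27.9, R = (-31.89, -35.82). ∠GRH = 71.4° gives RH at 2.300° from the x-axis; with |RH| = 13.9, H = (-18.00, -35.26). The perpendicularity gives HA at right angles to RH, so HA runs at 92.30°; with |HA| = 14.7, A = (-18.59, -20.57). HA ⟂ AJ, so AJ runs at -177.7°; with |AJ| = 25.8, J = (-44.37, -21.61). Then |GJ| = |J − G| = 23.88.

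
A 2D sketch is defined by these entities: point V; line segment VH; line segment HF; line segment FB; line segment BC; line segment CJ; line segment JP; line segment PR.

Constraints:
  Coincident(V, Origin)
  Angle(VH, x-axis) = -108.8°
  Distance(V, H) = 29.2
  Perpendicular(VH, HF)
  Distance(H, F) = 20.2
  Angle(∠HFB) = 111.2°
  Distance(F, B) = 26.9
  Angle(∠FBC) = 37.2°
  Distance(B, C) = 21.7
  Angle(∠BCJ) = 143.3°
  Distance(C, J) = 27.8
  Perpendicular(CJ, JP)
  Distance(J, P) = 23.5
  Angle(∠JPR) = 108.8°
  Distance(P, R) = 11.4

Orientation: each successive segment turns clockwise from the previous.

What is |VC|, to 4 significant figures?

19.26

∠HFB = 111.2° gives FB at 92.40° from the x-axis; with |FB| = 26.9, B = (-29.66, 5.744). ∠FBC = 37.2° gives BC at -50.40° from the x-axis; with |BC| = 21.7, C = (-15.83, -10.98). Then |VC| = |C − V| = 19.26.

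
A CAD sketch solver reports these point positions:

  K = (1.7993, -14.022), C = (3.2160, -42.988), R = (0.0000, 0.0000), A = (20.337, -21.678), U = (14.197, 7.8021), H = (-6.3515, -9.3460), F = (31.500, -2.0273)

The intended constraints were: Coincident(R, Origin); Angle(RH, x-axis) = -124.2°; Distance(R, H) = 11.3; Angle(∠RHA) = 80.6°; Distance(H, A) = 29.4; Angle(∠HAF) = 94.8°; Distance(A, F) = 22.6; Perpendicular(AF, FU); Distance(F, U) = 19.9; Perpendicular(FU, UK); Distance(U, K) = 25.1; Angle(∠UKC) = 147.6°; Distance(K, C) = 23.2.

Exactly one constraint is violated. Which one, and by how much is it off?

Distance(K, C) = 23.2 — off by 5.80.

R = (0.00, 0.00) ✓; RH at -124.2° ✓; |RH| = 11.30 ✓; ∠RHA = 80.60° ✓; |HA| = 29.40 ✓; ∠HAF = 94.80° ✓; |AF| = 22.60 ✓; ∠(AF, FU) = 90.00° ✓; |FU| = 19.90 ✓; ∠(FU, UK) = 90.00° ✓; |UK| = 25.10 ✓; ∠UKC = 147.6° ✓; |KC| = 29.00 ✗.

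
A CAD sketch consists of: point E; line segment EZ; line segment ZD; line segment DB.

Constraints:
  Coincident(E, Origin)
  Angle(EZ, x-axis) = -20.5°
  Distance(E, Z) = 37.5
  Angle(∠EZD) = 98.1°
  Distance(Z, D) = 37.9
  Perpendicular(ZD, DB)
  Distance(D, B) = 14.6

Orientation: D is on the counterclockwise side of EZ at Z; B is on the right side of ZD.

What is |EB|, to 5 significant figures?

67.383

E is at the origin; EZ runs at -20.5° with length 37.5, so Z = 37.5·(cos -20.5°, sin -20.5°) = (35.125, -13.133). ∠EZD = 98.1°, so ZD runs at -20.5° + (180° − 98.1°) = 61.400° from the x-axis; with |ZD| = 37.9, D = Z + 37.9·(cos 61.400°, sin 61.400°) = (53.268, 20.143). The perpendicularity gives DB at right angles to ZD; with |DB| = 14.6 on the right of ZD, B = D + 14.6·(0.87798, -0.47869) = (66.086, 13.154). Then |EB| = |B − E| = 67.383.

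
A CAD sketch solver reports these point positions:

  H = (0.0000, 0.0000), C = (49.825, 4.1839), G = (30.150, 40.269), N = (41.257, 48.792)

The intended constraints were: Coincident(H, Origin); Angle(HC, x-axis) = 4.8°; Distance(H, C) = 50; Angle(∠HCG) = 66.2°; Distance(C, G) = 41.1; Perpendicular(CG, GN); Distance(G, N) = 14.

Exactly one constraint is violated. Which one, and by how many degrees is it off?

Perpendicular(CG, GN) — off by 8.90°.

H = (0.00, 0.00) ✓; HC at 4.800° ✓; |HC| = 50.00 ✓; ∠HCG = 66.20° ✓; |CG| = 41.10 ✓; ∠(CG, GN) = 81.10° ✗; |GN| = 14.00 ✓.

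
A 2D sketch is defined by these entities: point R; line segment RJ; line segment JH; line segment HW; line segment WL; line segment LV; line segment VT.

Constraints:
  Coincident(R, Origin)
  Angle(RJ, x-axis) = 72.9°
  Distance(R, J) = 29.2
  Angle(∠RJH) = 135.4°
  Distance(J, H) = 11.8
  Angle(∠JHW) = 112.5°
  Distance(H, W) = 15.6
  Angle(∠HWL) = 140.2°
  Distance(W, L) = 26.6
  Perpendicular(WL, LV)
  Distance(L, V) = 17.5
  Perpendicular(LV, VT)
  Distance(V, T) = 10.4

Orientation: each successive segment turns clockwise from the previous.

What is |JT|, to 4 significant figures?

24.96

R is at the origin; RJ runs at 72.9° with length 29.2, so J = (8.586, 27.91). ∠RJH = 135.4° gives JH at 28.30° from the x-axis; with |JH| = 11.8, H = (18.98, 33.50). ∠JHW = 112.5° gives HW at -39.20° from the x-axis; with |HW| = 15.6, W = (31.06, 23.64). ∠HWL = 140.2° gives WL at -79.00° from the x-axis; with |WL| = 26.6, L = (36.14, -2.468). WL ⟂ LV, so LV runs at -169.0°; with |LV| = 17.5, V = (18.96, -5.807). LV is perpendicular to VT, so VT runs at 101.0°; with |VT| = 10.4, T = (16.98, 4.402). Then |JT| = |T − J| = 24.96.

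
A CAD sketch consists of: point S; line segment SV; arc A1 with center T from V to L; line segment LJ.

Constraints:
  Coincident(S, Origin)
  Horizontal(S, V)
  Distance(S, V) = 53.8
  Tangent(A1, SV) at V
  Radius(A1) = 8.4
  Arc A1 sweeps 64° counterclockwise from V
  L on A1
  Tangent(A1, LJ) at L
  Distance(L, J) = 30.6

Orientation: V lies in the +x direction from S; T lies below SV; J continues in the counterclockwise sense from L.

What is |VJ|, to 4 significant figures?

38.44

On A1, V sits at bearing 90° from T; a 64° counterclockwise sweep puts L at bearing 154°, so L = T + 8.4·(cos 154°, sin 154°) = (46.25, -4.718). The tangent condition forces TL to be normal to LJ, so LJ runs along (−sin 154°, cos 154°); with |LJ| = 30.6, J = (32.84, -32.22). Then |VJ| = |J − V| = 38.44.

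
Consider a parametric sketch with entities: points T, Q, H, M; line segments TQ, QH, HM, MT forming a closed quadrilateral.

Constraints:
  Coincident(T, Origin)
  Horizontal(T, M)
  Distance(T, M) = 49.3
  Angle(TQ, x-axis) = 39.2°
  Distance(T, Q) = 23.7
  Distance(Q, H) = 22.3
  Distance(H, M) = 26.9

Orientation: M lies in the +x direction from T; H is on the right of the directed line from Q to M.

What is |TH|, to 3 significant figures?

24.2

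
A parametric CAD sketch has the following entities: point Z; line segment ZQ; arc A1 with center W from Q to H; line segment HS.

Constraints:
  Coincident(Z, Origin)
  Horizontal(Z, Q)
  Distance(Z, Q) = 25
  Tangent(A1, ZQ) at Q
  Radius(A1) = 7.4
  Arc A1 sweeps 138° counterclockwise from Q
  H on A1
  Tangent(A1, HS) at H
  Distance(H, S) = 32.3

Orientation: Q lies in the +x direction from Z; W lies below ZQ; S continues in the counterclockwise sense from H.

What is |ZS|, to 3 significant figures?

56.0

On A1, Q sits at bearing 90° from W; a 138° counterclockwise sweep puts H at bearing 228°, so H = W + 7.4·(cos 228°, sin 228°) = (20.0, -12.9). The tangent condition forces WH to be normal to HS, so HS runs along (−sin 228°, cos 228°); with |HS| = 32.3, S = (44.1, -34.5). Then |ZS| = |S − Z| = 56.0.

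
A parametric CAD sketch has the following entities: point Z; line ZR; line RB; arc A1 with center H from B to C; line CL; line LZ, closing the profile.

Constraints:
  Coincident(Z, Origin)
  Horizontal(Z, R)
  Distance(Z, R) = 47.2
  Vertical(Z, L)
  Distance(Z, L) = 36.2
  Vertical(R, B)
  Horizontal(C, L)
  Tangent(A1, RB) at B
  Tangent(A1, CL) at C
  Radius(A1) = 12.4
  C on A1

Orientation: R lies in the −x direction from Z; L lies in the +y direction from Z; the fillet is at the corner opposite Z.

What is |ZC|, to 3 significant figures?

50.2

Z is at the origin; ZR is horizontal with |ZR| = 47.2 and R on the −x side, so R = (-47.2, 0.00). ZL is vertical with |ZL| = 36.2 and L on the +y side, so L = (0.00, 36.2). The virtual corner opposite Z is at (-47.2, 36.2). A1 meets RB tangentially, so HB is at right angles to RB and the tangent condition forces HC to be normal to CL, with radius 12.4, so the center H sits 12.4 in from both sides at H = (-34.8, 23.8). That places the tangent points at B = (-47.2, 23.8) on RB and C = (-34.8, 36.2) on CL. Then |ZC| = |C − Z| = 50.2.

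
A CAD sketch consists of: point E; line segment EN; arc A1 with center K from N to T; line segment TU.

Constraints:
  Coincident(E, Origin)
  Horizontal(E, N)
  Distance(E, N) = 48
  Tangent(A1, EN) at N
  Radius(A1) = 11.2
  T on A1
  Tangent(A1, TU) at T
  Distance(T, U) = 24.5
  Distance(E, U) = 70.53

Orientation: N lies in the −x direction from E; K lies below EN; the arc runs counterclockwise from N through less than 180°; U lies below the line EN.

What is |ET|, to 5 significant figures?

60.007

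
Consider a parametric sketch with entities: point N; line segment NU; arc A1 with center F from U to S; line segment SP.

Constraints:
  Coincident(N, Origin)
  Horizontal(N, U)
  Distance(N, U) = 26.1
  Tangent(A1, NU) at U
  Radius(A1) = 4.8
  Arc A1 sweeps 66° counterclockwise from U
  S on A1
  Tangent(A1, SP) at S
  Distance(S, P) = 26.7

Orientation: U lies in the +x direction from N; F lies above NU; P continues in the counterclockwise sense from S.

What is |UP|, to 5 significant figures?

31.215

N is at the origin; NU is horizontal with |NU| = 26.1 and U on the +x side, so U = (26.100, 0.0000). Since A1 is tangent to NU there, FU ⟂ NU, so F = U + (0, 4.8) = (26.100, 4.8000). On A1, U sits at bearing -90° from F; a 66° counterclockwise sweep puts S at bearing -24°, so S = F + 4.8·(cos -24°, sin -24°) = (30.485, 2.8477). Since A1 is tangent to SP there, FS ⟂ SP, so SP runs along (−sin -24°, cos -24°); with |SP| = 26.7, P = (41.345, 27.239). Then |UP| = |P − U| = 31.215.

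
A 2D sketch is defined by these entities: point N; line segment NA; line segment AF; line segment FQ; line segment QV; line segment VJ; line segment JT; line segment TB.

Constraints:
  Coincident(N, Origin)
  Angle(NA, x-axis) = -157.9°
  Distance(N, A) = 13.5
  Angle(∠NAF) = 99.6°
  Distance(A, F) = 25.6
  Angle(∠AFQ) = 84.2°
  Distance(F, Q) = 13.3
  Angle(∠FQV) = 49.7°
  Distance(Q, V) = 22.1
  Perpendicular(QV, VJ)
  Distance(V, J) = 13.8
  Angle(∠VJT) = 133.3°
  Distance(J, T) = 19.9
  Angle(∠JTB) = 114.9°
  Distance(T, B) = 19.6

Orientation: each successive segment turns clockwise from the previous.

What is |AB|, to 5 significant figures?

46.635

N is at the origin; NA runs at -157.9° with length 13.5, so A = (-12.508, -5.0790). ∠NAF = 99.6° gives AF at 121.70° from the x-axis; with |AF| = 25.6, F = (-25.960, 16.702). ∠AFQ = 84.2° gives FQ at 25.900° from the x-axis; with |FQ| = 13.3, Q = (-13.996, 22.511). ∠FQV = 49.7° gives QV at -104.40° from the x-axis; with |QV| = 22.1, V = (-19.492, 1.1055). QV ⟂ VJ, so VJ runs at 165.60°; with |VJ| = 13.8, J = (-32.859, 4.5374). ∠VJT = 133.3° gives JT at 118.90° from the x-axis; with |JT| = 19.9, T = (-42.476, 21.959). ∠JTB = 114.9° gives TB at 53.800° from the x-axis; with |TB| = 19.6, B = (-30.900, 37.776). Then |AB| = |B − A| = 46.635.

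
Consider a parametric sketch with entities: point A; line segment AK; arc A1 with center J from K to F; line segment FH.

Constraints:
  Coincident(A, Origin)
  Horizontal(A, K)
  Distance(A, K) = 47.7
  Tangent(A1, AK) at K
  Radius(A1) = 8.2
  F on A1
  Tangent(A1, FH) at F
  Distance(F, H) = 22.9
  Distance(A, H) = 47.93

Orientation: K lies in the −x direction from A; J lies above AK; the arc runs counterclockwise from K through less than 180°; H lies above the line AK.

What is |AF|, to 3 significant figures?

40.2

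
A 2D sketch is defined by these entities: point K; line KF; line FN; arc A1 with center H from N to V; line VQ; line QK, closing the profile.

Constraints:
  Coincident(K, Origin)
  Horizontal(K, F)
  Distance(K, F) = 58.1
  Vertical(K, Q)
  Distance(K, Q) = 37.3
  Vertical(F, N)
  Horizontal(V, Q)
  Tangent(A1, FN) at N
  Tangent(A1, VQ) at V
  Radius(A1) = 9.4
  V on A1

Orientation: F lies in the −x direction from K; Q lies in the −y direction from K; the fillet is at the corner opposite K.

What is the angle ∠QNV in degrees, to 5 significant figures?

35.810°

K is at the origin; KF is horizontal with |KF| = 58.1 and F on the −x side, so F = (-58.100, 0.0000). KQ is vertical with |KQ| = 37.3 and Q on the −y side, so Q = (0.0000, -37.300). The virtual corner opposite K is at (-58.100, -37.300). Tangency of A1 to FN means the radius HN is perpendicular to FN and tangency of A1 to VQ means the radius HV is perpendicular to VQ, with radius 9.4, so the center H sits 9.4 in from both sides at H = (-48.700, -27.900). That places the tangent points at N = (-58.100, -27.900) on FN and V = (-48.700, -37.300) on VQ. Then cos ∠QNV = NQ·NV / (|NQ||NV|), giving 35.810°.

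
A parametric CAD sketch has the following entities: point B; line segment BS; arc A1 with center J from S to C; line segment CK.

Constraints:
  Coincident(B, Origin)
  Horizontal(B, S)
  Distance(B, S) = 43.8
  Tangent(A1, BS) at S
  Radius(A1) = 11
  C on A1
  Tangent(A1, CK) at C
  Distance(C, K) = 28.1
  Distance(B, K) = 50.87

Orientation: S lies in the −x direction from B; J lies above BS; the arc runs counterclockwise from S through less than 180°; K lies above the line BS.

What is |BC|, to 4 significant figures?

34.57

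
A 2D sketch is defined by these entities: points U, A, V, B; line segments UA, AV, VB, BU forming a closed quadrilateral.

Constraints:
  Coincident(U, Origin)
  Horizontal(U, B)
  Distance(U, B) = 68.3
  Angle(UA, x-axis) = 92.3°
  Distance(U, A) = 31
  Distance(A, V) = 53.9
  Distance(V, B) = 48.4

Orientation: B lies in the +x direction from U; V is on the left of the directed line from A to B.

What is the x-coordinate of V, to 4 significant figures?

50.77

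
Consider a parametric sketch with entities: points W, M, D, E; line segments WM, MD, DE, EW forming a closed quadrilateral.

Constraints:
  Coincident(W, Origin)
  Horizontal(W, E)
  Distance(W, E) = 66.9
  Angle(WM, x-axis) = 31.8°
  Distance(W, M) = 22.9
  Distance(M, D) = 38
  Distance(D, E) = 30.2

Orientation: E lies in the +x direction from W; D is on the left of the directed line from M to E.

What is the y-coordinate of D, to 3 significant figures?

27.4

Checks: |WE| = 66.90 ✓; |WM| = 22.90 ✓; |MD| = 38.00 ✓; |DE| = 30.20 ✓.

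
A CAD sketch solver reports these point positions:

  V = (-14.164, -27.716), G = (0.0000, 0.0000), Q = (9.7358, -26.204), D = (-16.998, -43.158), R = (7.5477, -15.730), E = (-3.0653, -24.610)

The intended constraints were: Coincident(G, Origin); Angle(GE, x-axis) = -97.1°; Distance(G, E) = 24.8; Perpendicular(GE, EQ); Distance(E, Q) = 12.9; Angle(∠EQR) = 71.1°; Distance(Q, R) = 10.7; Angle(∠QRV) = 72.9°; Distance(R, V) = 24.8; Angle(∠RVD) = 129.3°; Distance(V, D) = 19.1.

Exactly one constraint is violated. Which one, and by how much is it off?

Distance(V, D) = 19.1 — off by 3.40.

G = (0.00, 0.00) ✓; GE at -97.10° ✓; |GE| = 24.80 ✓; ∠(GE, EQ) = 90.00° ✓; |EQ| = 12.90 ✓; ∠EQR = 71.10° ✓; |QR| = 10.70 ✓; ∠QRV = 72.90° ✓; |RV| = 24.80 ✓; ∠RVD = 129.3° ✓; |VD| = 15.70 ✗.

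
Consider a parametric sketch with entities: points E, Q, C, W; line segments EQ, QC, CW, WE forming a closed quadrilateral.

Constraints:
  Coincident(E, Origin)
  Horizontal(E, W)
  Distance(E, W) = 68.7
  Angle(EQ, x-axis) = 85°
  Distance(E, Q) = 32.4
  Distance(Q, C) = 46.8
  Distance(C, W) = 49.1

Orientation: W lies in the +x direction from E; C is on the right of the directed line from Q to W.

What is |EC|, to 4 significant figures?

23.52

Checks: E = (0.00, 0.00) ✓; |QC| = 46.80 ✓; |CW| = 49.10 ✓.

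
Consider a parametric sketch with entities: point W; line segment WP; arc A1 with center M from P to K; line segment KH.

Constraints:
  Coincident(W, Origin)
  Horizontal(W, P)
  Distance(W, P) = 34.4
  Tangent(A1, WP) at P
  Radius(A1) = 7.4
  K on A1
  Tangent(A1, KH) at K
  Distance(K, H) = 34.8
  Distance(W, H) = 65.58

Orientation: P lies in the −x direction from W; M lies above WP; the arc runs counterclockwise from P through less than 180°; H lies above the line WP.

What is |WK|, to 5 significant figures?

31.873

W is at the origin; WP is horizontal with |WP| = 34.4 and P on the −x side, so P = (-34.400, 0.0000). A1 meets WP tangentially, so MP is at right angles to WP, so M = P + (0, 7.4) = (-34.400, 7.4000). Since MK ⟂ KH (tangency), |MH| = √(7.4² + 34.8²) = 35.578 regardless of where K sits on A1. So H lies on both circle(W, 65.58) and circle(M, 35.578); the above-WP intersection is H = (-54.151, 36.992). K is the foot of the tangent from H: K = (-29.234, 12.698).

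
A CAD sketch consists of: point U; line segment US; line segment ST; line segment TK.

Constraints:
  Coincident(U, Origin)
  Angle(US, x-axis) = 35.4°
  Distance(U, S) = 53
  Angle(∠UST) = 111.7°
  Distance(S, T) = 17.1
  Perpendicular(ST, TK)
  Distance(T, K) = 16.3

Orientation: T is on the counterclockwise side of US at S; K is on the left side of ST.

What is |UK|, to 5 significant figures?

49.315

∠UST = 111.7°, so ST runs at 35.4° + (180° − 111.7°) = 103.70° from the x-axis; with |ST| = 17.1, T = S + 17.1·(cos 103.70°, sin 103.70°) = (39.152, 47.315). The perpendicularity gives TK at right angles to ST; with |TK| = 16.3 on the left of ST, K = T + 16.3·(-0.97155, -0.23684) = (23.316, 43.455). Then |UK| = |K − U| = 49.315.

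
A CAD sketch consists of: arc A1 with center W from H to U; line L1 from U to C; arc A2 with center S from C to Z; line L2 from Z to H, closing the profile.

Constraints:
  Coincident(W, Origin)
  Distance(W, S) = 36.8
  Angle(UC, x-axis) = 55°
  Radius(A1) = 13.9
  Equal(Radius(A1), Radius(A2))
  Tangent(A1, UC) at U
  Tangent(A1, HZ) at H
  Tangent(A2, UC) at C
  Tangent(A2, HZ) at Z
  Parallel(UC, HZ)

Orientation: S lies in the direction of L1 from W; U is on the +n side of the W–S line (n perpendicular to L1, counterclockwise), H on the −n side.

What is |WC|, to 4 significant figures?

39.34

Tangency of A1 to both parallel lines with radius 13.9 puts U and H at W ± 13.9·n: U = (-11.39, 7.973), H = (11.39, -7.973). Equal radii place C and Z the same way about S: C = S + 13.9·n = (9.721, 38.12), Z = S − 13.9·n = (32.49, 22.17). Then |WC| = |C − W| = 39.34.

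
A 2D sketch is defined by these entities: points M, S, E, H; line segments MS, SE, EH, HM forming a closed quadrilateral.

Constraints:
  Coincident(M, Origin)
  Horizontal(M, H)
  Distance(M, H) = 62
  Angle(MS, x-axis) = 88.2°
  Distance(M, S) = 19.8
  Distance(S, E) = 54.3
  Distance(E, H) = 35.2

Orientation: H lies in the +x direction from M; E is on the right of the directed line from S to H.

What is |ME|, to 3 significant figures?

41.4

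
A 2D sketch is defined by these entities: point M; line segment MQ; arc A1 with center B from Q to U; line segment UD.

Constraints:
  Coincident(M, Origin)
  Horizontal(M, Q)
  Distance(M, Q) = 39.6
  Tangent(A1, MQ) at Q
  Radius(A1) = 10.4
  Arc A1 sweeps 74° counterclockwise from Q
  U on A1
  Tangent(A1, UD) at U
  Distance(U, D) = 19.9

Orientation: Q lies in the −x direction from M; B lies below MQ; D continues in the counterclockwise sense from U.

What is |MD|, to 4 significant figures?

61.20

M is at the origin; M and Q share the same y with |MQ| = 39.6 and Q on the −x side, so Q = (-39.60, 0.000). Since A1 is tangent to MQ there, BQ ⟂ MQ, so B = Q + (0, -10.4) = (-39.60, -10.40). On A1, Q sits at bearing 90° from B; a 74° counterclockwise sweep puts U at bearing 164°, so U = B + 10.4·(cos 164°, sin 164°) = (-49.60, -7.533). Since A1 is tangent to UD there, BU ⟂ UD, so UD runs along (−sin 164°, cos 164°); with |UD| = 19.9, D = (-55.08, -26.66). Then |MD| = |D − M| = 61.20.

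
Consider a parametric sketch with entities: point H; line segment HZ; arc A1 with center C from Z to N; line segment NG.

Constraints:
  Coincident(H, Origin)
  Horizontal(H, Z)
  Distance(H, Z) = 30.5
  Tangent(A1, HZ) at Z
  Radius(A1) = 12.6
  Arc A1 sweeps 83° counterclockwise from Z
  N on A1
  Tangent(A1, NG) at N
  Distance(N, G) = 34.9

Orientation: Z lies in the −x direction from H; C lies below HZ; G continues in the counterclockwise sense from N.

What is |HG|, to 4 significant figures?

65.74

H is at the origin; HZ is horizontal with |HZ| = 30.5 and Z on the −x side, so Z = (-30.50, 0.000). The tangent condition forces CZ to be normal to HZ, so C = Z + (0, -12.6) = (-30.50, -12.60). On A1, Z sits at bearing 90° from C; an 83° counterclockwise sweep puts N at bearing 173°, so N = C + 12.6·(cos 173°, sin 173°) = (-43.01, -11.06). The tangent condition forces CN to be normal to NG, so NG runs along (−sin 173°, cos 173°); with |NG| = 34.9, G = (-47.26, -45.70). Then |HG| = |G − H| = 65.74.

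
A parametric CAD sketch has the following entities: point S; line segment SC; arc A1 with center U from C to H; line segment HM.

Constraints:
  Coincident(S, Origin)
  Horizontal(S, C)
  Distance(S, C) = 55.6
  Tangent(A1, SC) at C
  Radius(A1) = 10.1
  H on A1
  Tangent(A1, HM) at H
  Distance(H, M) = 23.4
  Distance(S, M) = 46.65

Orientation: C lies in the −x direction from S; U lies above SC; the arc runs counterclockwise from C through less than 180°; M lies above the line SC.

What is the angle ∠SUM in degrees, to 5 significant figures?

54.646°

Checks: S.y = 0.00, C.y = 0.00 ✓; |UH| = 10.10 ✓; ∠(UH, HM) = 90.00° ✓; |HM| = 23.40 ✓; |SM| = 46.65 ✓.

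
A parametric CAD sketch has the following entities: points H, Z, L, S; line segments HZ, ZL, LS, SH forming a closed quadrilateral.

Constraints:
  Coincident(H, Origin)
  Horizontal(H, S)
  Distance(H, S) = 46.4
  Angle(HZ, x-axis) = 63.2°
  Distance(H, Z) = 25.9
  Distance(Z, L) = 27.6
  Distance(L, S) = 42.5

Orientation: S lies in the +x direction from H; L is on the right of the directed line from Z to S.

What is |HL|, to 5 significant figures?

5.2797

H is at the origin; H and S share the same y with |HS| = 46.4 and S in +x, so S = (46.4, 0). HZ runs at 63.2° with |HZ| = 25.9, so Z = (11.678, 23.118). L is determined by |ZL| = 27.6 and |LS| = 42.5 together: it lies at the intersection of circle(Z, 27.6) and circle(S, 42.5). With |ZS| = 41.714, the foot of the radical line on ZS is 8.3375 from Z and the perpendicular offset is √(27.6² − 8.3375²) = 26.311. Taking the right-of-ZS solution: L = (4.0365, -3.4032).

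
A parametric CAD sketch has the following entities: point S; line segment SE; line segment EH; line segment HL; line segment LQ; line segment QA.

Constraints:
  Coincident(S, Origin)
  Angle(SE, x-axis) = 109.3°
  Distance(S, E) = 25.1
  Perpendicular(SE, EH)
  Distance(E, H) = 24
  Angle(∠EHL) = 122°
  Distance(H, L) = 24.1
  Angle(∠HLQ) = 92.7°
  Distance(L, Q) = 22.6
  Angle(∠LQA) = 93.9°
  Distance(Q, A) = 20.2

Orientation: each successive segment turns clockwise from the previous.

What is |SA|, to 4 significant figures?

9.420

S is at the origin; SE runs at 109.3° with length 25.1, so E = (-8.296, 23.69). The perpendicularity gives EH at right angles to SE, so EH runs at 19.30°; with |EH| = 24.0, H = (14.36, 31.62). ∠EHL = 122.0° gives HL at -38.70° from the x-axis; with |HL| = 24.1, L = (33.16, 16.55). ∠HLQ = 92.7° gives LQ at -126.0° from the x-axis; with |LQ| = 22.6, Q = (19.88, -1.730). ∠LQA = 93.9° gives QA at 147.9° from the x-axis; with |QA| = 20.2, A = (2.768, 9.004). Then |SA| = |A − S| = 9.420.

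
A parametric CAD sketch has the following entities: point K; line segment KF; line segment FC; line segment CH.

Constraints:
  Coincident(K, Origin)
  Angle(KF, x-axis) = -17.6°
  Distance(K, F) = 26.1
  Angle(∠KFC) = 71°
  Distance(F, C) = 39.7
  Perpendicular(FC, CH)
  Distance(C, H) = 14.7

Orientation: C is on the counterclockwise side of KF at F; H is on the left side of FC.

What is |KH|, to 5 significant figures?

32.759

∠KFC = 71.0°, so FC runs at -17.6° + (180° − 71.0°) = 91.400° from the x-axis; with |FC| = 39.7, C = F + 39.7·(cos 91.400°, sin 91.400°) = (23.908, 31.796). The perpendicularity gives CH at right angles to FC; with |CH| = 14.7 on the left of FC, H = C + 14.7·(-0.99970, -0.024432) = (9.2127, 31.437). Then |KH| = |H − K| = 32.759.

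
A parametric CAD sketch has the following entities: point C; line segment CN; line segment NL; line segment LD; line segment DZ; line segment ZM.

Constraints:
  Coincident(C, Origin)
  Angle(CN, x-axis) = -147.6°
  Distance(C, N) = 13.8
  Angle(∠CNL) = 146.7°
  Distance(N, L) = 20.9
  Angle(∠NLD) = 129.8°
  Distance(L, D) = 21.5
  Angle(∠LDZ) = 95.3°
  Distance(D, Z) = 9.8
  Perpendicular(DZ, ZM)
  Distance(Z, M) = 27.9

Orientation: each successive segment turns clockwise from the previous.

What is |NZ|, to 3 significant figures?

36.3

C is at the origin; CN runs at -147.6° with length 13.8, so N = (-11.7, -7.39). ∠CNL = 146.7° gives NL at 179° from the x-axis; with |NL| = 20.9, L = (-32.5, -7.07). ∠NLD = 129.8° gives LD at 129° from the x-axis; with |LD| = 21.5, D = (-46.1, 9.67). ∠LDZ = 95.3° gives DZ at 44.2° from the x-axis; with |DZ| = 9.8, Z = (-39.0, 16.5). Then |NZ| = |Z − N| = 36.3.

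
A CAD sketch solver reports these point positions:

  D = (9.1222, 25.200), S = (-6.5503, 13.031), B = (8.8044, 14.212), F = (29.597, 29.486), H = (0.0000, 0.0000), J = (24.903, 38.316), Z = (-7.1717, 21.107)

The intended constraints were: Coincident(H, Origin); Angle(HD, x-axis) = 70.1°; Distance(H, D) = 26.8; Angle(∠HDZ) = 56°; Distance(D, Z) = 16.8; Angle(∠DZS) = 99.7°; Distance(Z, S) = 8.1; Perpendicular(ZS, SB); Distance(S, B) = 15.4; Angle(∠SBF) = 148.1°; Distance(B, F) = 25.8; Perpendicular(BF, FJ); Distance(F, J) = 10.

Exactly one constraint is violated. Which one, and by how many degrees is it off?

Perpendicular(BF, FJ) — off by 8.31°.

H = (0.00, 0.00) ✓; HD at 70.10° ✓; |HD| = 26.80 ✓; ∠HDZ = 56.00° ✓; |DZ| = 16.80 ✓; ∠DZS = 99.70° ✓; |ZS| = 8.100 ✓; ∠(ZS, SB) = 90.00° ✓; |SB| = 15.40 ✓; ∠SBF = 148.1° ✓; |BF| = 25.80 ✓; ∠(BF, FJ) = 81.69° ✗; |FJ| = 10.00 ✓.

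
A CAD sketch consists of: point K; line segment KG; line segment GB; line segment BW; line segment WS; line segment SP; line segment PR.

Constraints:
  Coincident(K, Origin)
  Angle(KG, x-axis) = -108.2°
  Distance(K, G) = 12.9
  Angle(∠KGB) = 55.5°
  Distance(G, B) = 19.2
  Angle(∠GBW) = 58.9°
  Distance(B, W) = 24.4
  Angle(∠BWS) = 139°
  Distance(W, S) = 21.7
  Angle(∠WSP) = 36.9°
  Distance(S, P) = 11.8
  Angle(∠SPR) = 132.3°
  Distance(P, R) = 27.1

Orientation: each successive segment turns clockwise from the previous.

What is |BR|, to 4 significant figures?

14.58

∠WSP = 36.9° gives SP at -177.9° from the x-axis; with |SP| = 11.8, P = (14.62, -7.163). ∠SPR = 132.3° gives PR at 134.4° from the x-axis; with |PR| = 27.1, R = (-4.341, 12.20). Then |BR| = |R − B| = 14.58.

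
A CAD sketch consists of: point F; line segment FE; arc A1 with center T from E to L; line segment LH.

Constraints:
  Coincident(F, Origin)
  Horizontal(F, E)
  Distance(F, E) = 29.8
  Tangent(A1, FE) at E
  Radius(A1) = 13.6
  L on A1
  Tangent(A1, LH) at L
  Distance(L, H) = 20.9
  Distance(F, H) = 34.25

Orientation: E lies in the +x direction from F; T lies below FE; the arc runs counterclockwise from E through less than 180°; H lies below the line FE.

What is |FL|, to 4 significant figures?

19.88

Checks: F.y = 0.00, E.y = 0.00 ✓; |TL| = 13.60 ✓; ∠(TL, LH) = 90.00° ✓; |LH| = 20.90 ✓; |FH| = 34.25 ✓.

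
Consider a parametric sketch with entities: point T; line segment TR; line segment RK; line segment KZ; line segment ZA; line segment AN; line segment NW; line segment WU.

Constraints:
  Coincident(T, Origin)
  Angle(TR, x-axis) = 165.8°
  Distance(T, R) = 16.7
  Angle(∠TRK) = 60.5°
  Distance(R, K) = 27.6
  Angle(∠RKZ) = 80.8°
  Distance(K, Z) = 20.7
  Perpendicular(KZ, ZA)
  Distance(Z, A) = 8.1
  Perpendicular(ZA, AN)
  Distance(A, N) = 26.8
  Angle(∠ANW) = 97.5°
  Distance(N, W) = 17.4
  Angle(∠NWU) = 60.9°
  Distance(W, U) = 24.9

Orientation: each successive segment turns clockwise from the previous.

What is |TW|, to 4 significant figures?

36.61

ZA ⟂ AN, so AN runs at 127.1°; with |AN| = 26.8, N = (-7.261, 24.03). ∠ANW = 97.5° gives NW at 44.60° from the x-axis; with |NW| = 17.4, W = (5.128, 36.25). Then |TW| = |W − T| = 36.61.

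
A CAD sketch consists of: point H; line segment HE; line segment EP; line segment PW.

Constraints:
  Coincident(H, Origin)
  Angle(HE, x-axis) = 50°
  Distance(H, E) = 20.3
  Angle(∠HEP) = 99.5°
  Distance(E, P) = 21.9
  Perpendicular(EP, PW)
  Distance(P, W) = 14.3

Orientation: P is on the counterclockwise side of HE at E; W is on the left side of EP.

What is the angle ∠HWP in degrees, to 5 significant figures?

102.77°

H is at the origin; HE runs at 50.0° with length 20.3, so E = 20.3·(cos 50.0°, sin 50.0°) = (13.049, 15.551). ∠HEP = 99.5°, so EP runs at 50.0° + (180° − 99.5°) = 130.50° from the x-axis; with |EP| = 21.9, P = E + 21.9·(cos 130.50°, sin 130.50°) = (-1.1743, 32.204). The perpendicularity gives PW at right angles to EP; with |PW| = 14.3 on the left of EP, W = P + 14.3·(-0.76041, -0.64945) = (-12.048, 22.916). Then cos ∠HWP = WH·WP / (|WH||WP|), giving 102.77°.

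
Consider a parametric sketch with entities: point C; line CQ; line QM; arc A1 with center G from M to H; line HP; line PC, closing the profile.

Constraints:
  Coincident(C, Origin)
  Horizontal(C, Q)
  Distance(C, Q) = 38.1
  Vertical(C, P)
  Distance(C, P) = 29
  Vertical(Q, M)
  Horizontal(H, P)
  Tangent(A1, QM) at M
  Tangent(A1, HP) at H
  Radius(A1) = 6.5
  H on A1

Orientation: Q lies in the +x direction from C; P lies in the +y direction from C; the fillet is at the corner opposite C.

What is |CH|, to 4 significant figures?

42.89

C is at the origin; C and Q share the same y with |CQ| = 38.1 and Q on the +x side, so Q = (38.10, 0.000). CP is vertical with |CP| = 29.0 and P on the +y side, so P = (0.000, 29.00). The virtual corner opposite C is at (38.10, 29.00). A1 meets QM tangentially, so GM is at right angles to QM and since A1 is tangent to HP there, GH ⟂ HP, with radius 6.5, so the center G sits 6.5 in from both sides at G = (31.60, 22.50). That places the tangent points at M = (38.10, 22.50) on QM and H = (31.60, 29.00) on HP. Then |CH| = |H − C| = 42.89.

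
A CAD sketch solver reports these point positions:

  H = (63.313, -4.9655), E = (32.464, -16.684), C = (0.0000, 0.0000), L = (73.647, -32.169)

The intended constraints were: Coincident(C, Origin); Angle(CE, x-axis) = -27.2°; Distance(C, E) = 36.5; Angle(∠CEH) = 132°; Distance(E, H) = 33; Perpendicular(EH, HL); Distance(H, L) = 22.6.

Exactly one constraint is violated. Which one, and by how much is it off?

Distance(H, L) = 22.6 — off by 6.50.

C = (0.00, 0.00) ✓; CE at -27.20° ✓; |CE| = 36.50 ✓; ∠CEH = 132.0° ✓; |EH| = 33.00 ✓; ∠(EH, HL) = 90.00° ✓; |HL| = 29.10 ✗.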